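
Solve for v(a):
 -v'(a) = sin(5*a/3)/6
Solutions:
 v(a) = C1 + cos(5*a/3)/10


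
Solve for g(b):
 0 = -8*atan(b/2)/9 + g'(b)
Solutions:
 g(b) = C1 + 8*b*atan(b/2)/9 - 8*log(b^2 + 4)/9


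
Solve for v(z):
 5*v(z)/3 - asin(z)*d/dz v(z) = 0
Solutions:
 v(z) = C1*exp(5*Integral(1/asin(z), z)/3)


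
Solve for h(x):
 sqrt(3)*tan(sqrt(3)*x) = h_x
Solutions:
 h(x) = C1 - log(cos(sqrt(3)*x))


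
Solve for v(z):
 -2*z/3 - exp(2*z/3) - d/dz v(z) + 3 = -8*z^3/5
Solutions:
 v(z) = C1 + 2*z^4/5 - z^2/3 + 3*z - 3*exp(2*z/3)/2


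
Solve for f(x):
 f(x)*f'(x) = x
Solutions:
 f(x) = -sqrt(C1 + x^2)
 f(x) = sqrt(C1 + x^2)


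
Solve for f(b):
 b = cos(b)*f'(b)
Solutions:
 f(b) = C1 + Integral(b/cos(b), b)


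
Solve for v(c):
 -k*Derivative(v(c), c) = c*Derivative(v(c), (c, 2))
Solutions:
 v(c) = C1 + c^(1 - re(k))*(C2*sin(log(c)*Abs(im(k))) + C3*cos(log(c)*im(k)))


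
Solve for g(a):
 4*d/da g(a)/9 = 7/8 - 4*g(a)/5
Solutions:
 g(a) = C1*exp(-9*a/5) + 35/32


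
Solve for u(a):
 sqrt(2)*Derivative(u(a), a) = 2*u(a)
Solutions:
 u(a) = C1*exp(sqrt(2)*a)


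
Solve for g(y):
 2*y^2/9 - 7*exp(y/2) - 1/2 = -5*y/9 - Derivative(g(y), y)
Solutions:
 g(y) = C1 - 2*y^3/27 - 5*y^2/18 + y/2 + 14*exp(y/2)


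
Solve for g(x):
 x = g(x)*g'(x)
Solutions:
 g(x) = -sqrt(C1 + x^2)
 g(x) = sqrt(C1 + x^2)


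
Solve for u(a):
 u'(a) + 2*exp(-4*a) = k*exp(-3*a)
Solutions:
 u(a) = C1 - k*exp(-3*a)/3 + exp(-4*a)/2


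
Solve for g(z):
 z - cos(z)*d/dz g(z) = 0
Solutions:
 g(z) = C1 + Integral(z/cos(z), z)


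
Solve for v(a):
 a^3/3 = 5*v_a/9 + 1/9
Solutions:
 v(a) = C1 + 3*a^4/20 - a/5


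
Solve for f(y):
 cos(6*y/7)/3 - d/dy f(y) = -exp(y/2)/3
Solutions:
 f(y) = C1 + 2*exp(y/2)/3 + 7*sin(6*y/7)/18


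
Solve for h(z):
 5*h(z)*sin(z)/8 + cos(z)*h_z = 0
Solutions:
 h(z) = C1*cos(z)^(5/8)


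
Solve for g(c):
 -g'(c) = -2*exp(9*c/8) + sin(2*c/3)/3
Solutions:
 g(c) = C1 + 16*exp(9*c/8)/9 + cos(2*c/3)/2


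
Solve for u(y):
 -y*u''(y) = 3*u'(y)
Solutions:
 u(y) = C1 + C2/y^2


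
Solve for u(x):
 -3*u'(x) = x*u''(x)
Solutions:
 u(x) = C1 + C2/x^2


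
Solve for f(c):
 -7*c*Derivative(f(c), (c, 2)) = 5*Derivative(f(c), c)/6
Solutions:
 f(c) = C1 + C2*c^(37/42)


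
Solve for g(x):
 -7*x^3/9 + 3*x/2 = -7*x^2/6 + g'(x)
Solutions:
 g(x) = C1 - 7*x^4/36 + 7*x^3/18 + 3*x^2/4


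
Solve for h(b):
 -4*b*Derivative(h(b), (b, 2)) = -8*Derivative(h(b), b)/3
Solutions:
 h(b) = C1 + C2*b^(5/3)


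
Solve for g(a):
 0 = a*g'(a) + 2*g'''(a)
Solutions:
 g(a) = C1 + Integral(C2*airyai(-2^(2/3)*a/2) + C3*airybi(-2^(2/3)*a/2), a)


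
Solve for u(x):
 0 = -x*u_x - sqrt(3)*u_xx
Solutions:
 u(x) = C1 + C2*erf(sqrt(2)*3^(3/4)*x/6)


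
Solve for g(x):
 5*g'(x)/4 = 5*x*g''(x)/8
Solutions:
 g(x) = C1 + C2*x^3


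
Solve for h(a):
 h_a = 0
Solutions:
 h(a) = C1


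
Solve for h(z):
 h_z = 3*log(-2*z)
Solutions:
 h(z) = C1 + 3*z*log(-z) + 3*z*(-1 + log(2))


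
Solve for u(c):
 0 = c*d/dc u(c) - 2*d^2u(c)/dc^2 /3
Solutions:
 u(c) = C1 + C2*erfi(sqrt(3)*c/2)


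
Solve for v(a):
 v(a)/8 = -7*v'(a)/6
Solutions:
 v(a) = C1*exp(-3*a/28)


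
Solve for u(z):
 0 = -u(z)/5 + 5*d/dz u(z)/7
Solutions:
 u(z) = C1*exp(7*z/25)


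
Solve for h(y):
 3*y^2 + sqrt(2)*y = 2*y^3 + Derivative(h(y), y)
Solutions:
 h(y) = C1 - y^4/2 + y^3 + sqrt(2)*y^2/2


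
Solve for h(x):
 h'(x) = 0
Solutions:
 h(x) = C1


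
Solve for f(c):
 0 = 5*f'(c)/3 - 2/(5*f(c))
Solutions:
 f(c) = -sqrt(C1 + 12*c)/5
 f(c) = sqrt(C1 + 12*c)/5


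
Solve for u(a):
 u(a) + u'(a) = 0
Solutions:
 u(a) = C1*exp(-a)


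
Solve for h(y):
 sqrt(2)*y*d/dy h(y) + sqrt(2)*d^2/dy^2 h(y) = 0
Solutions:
 h(y) = C1 + C2*erf(sqrt(2)*y/2)


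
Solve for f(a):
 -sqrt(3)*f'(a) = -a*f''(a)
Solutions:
 f(a) = C1 + C2*a^(1 + sqrt(3))


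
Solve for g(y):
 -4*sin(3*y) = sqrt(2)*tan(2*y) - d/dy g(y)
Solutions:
 g(y) = C1 - sqrt(2)*log(cos(2*y))/2 - 4*cos(3*y)/3


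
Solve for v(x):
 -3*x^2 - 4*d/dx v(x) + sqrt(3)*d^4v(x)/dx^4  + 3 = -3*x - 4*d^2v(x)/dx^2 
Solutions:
 v(x) = C1 + C2*exp(-2^(1/3)*x*(-2*6^(1/3)/(9 + sqrt(16*sqrt(3) + 81))^(1/3) + 3^(1/6)*(9 + sqrt(16*sqrt(3) + 81))^(1/3))/6)*sin(2^(1/3)*x*(2*2^(1/3)*3^(5/6)/(9 + sqrt(16*sqrt(3) + 81))^(1/3) + 3^(2/3)*(9 + sqrt(16*sqrt(3) + 81))^(1/3))/6) + C3*exp(-2^(1/3)*x*(-2*6^(1/3)/(9 + sqrt(16*sqrt(3) + 81))^(1/3) + 3^(1/6)*(9 + sqrt(16*sqrt(3) + 81))^(1/3))/6)*cos(2^(1/3)*x*(2*2^(1/3)*3^(5/6)/(9 + sqrt(16*sqrt(3) + 81))^(1/3) + 3^(2/3)*(9 + sqrt(16*sqrt(3) + 81))^(1/3))/6) + C4*exp(2^(1/3)*x*(-2*6^(1/3)/(9 + sqrt(16*sqrt(3) + 81))^(1/3) + 3^(1/6)*(9 + sqrt(16*sqrt(3) + 81))^(1/3))/3) - x^3/4 - 3*x^2/8


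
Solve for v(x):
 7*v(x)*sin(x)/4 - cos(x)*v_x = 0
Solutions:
 v(x) = C1/cos(x)^(7/4)


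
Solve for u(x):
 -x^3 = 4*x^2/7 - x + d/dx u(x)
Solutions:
 u(x) = C1 - x^4/4 - 4*x^3/21 + x^2/2


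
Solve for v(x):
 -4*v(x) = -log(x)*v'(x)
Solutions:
 v(x) = C1*exp(4*li(x))


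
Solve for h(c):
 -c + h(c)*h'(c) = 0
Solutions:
 h(c) = -sqrt(C1 + c^2)
 h(c) = sqrt(C1 + c^2)


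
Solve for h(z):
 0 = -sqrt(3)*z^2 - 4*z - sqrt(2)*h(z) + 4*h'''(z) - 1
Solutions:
 h(z) = C3*exp(sqrt(2)*z/2) - sqrt(6)*z^2/2 - 2*sqrt(2)*z + (C1*sin(sqrt(6)*z/4) + C2*cos(sqrt(6)*z/4))*exp(-sqrt(2)*z/4) - sqrt(2)/2


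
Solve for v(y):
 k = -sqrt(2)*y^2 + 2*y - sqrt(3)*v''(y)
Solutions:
 v(y) = C1 + C2*y - sqrt(3)*k*y^2/6 - sqrt(6)*y^4/36 + sqrt(3)*y^3/9


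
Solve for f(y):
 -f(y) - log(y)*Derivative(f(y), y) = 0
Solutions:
 f(y) = C1*exp(-li(y))


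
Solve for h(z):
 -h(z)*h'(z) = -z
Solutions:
 h(z) = -sqrt(C1 + z^2)
 h(z) = sqrt(C1 + z^2)


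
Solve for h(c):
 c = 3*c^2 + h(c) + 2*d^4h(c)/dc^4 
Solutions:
 h(c) = -3*c^2 + c + (C1*sin(2^(1/4)*c/2) + C2*cos(2^(1/4)*c/2))*exp(-2^(1/4)*c/2) + (C3*sin(2^(1/4)*c/2) + C4*cos(2^(1/4)*c/2))*exp(2^(1/4)*c/2)


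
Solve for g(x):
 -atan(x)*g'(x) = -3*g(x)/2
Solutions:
 g(x) = C1*exp(3*Integral(1/atan(x), x)/2)


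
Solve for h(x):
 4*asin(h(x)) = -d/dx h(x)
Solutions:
 Integral(1/asin(_y), (_y, h(x))) = C1 - 4*x


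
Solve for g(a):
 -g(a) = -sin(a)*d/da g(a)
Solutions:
 g(a) = C1*sqrt(cos(a) - 1)/sqrt(cos(a) + 1)


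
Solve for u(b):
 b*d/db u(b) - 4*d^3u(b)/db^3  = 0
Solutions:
 u(b) = C1 + Integral(C2*airyai(2^(1/3)*b/2) + C3*airybi(2^(1/3)*b/2), b)


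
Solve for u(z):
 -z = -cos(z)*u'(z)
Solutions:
 u(z) = C1 + Integral(z/cos(z), z)


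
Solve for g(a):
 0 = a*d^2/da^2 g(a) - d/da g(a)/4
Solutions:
 g(a) = C1 + C2*a^(5/4)


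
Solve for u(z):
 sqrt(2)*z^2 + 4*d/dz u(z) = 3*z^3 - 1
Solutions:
 u(z) = C1 + 3*z^4/16 - sqrt(2)*z^3/12 - z/4


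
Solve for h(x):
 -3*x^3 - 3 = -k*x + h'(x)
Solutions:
 h(x) = C1 + k*x^2/2 - 3*x^4/4 - 3*x


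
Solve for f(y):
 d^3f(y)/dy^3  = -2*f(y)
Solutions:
 f(y) = C3*exp(-2^(1/3)*y) + (C1*sin(2^(1/3)*sqrt(3)*y/2) + C2*cos(2^(1/3)*sqrt(3)*y/2))*exp(2^(1/3)*y/2)


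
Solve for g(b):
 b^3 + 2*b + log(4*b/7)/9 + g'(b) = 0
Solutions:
 g(b) = C1 - b^4/4 - b^2 - b*log(b)/9 - 2*b*log(2)/9 + b/9 + b*log(7)/9


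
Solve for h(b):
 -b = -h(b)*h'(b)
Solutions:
 h(b) = -sqrt(C1 + b^2)
 h(b) = sqrt(C1 + b^2)


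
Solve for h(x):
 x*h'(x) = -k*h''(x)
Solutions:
 h(x) = C1 + C2*sqrt(k)*erf(sqrt(2)*x*sqrt(1/k)/2)


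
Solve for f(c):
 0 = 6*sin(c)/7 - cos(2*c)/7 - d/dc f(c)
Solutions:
 f(c) = C1 - sin(2*c)/14 - 6*cos(c)/7


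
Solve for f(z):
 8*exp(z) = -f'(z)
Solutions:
 f(z) = C1 - 8*exp(z)


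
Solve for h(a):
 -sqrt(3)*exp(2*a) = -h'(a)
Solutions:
 h(a) = C1 + sqrt(3)*exp(2*a)/2


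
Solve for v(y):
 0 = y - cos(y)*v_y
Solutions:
 v(y) = C1 + Integral(y/cos(y), y)


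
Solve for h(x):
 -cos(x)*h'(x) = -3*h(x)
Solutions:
 h(x) = C1*(sin(x) + 1)^(3/2)/(sin(x) - 1)^(3/2)


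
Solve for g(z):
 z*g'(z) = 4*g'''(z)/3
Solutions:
 g(z) = C1 + Integral(C2*airyai(6^(1/3)*z/2) + C3*airybi(6^(1/3)*z/2), z)


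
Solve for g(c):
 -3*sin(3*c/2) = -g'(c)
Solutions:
 g(c) = C1 - 2*cos(3*c/2)


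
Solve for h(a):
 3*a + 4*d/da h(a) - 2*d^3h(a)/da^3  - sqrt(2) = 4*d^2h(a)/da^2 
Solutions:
 h(a) = C1 + C2*exp(a*(-1 + sqrt(3))) + C3*exp(-a*(1 + sqrt(3))) - 3*a^2/8 - 3*a/4 + sqrt(2)*a/4


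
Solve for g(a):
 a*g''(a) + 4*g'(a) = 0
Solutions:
 g(a) = C1 + C2/a^3


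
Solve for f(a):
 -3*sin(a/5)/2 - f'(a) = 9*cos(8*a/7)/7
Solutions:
 f(a) = C1 - 9*sin(8*a/7)/8 + 15*cos(a/5)/2


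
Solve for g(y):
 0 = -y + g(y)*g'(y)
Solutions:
 g(y) = -sqrt(C1 + y^2)
 g(y) = sqrt(C1 + y^2)


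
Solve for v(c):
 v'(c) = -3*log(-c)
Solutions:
 v(c) = C1 - 3*c*log(-c) + 3*c


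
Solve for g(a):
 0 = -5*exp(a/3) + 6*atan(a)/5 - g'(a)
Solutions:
 g(a) = C1 + 6*a*atan(a)/5 - 15*exp(a/3) - 3*log(a^2 + 1)/5


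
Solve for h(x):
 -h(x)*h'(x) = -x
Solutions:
 h(x) = -sqrt(C1 + x^2)
 h(x) = sqrt(C1 + x^2)


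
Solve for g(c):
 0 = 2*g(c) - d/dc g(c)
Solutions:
 g(c) = C1*exp(2*c)


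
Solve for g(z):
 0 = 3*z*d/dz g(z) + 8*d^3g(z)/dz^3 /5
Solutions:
 g(z) = C1 + Integral(C2*airyai(-15^(1/3)*z/2) + C3*airybi(-15^(1/3)*z/2), z)


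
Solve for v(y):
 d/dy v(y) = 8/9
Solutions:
 v(y) = C1 + 8*y/9


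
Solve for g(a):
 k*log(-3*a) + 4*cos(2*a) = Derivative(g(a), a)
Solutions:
 g(a) = C1 + a*k*(log(-a) - 1) + a*k*log(3) + 2*sin(2*a)


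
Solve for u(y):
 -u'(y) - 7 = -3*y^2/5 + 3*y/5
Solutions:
 u(y) = C1 + y^3/5 - 3*y^2/10 - 7*y


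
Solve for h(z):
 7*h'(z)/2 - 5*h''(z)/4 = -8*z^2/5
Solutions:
 h(z) = C1 + C2*exp(14*z/5) - 16*z^3/105 - 8*z^2/49 - 40*z/343


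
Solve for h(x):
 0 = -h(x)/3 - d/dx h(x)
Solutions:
 h(x) = C1*exp(-x/3)


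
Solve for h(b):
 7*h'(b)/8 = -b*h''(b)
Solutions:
 h(b) = C1 + C2*b^(1/8)


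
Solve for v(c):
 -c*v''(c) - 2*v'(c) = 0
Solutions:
 v(c) = C1 + C2/c


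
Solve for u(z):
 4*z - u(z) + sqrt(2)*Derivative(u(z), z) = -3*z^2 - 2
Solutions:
 u(z) = C1*exp(sqrt(2)*z/2) + 3*z^2 + 4*z + 6*sqrt(2)*z + 4*sqrt(2) + 14


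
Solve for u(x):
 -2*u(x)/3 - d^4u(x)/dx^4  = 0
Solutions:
 u(x) = (C1*sin(6^(3/4)*x/6) + C2*cos(6^(3/4)*x/6))*exp(-6^(3/4)*x/6) + (C3*sin(6^(3/4)*x/6) + C4*cos(6^(3/4)*x/6))*exp(6^(3/4)*x/6)


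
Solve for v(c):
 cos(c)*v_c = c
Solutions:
 v(c) = C1 + Integral(c/cos(c), c)


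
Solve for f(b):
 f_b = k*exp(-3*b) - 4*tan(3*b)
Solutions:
 f(b) = C1 - k*exp(-3*b)/3 - 2*log(tan(3*b)^2 + 1)/3


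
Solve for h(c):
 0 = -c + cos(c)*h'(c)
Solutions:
 h(c) = C1 + Integral(c/cos(c), c)


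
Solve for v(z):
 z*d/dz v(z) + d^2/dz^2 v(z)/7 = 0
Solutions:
 v(z) = C1 + C2*erf(sqrt(14)*z/2)


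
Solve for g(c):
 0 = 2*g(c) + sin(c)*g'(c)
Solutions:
 g(c) = C1*(cos(c) + 1)/(cos(c) - 1)


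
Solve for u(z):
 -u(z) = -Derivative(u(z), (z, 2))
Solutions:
 u(z) = C1*exp(-z) + C2*exp(z)


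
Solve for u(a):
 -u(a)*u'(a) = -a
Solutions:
 u(a) = -sqrt(C1 + a^2)
 u(a) = sqrt(C1 + a^2)


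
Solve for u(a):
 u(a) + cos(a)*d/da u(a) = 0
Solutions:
 u(a) = C1*sqrt(sin(a) - 1)/sqrt(sin(a) + 1)


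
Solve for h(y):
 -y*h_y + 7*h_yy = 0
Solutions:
 h(y) = C1 + C2*erfi(sqrt(14)*y/14)


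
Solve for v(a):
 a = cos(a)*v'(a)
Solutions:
 v(a) = C1 + Integral(a/cos(a), a)


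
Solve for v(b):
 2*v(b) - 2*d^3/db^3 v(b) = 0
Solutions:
 v(b) = C3*exp(b) + (C1*sin(sqrt(3)*b/2) + C2*cos(sqrt(3)*b/2))*exp(-b/2)


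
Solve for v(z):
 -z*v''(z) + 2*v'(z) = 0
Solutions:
 v(z) = C1 + C2*z^3


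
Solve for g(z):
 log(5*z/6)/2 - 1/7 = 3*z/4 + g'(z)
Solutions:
 g(z) = C1 - 3*z^2/8 + z*log(z)/2 - z*log(6)/2 - 9*z/14 + z*log(5)/2


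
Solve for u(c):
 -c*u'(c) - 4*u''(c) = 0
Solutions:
 u(c) = C1 + C2*erf(sqrt(2)*c/4)


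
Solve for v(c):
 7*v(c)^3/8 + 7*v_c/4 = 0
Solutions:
 v(c) = -sqrt(-1/(C1 - c))
 v(c) = sqrt(-1/(C1 - c))


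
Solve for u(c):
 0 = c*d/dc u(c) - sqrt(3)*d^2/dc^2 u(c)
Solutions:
 u(c) = C1 + C2*erfi(sqrt(2)*3^(3/4)*c/6)


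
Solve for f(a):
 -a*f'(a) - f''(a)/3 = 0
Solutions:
 f(a) = C1 + C2*erf(sqrt(6)*a/2)


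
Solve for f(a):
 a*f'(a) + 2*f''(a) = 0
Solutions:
 f(a) = C1 + C2*erf(a/2)


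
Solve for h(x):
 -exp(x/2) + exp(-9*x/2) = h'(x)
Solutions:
 h(x) = C1 - 2*exp(x/2) - 2*exp(-9*x/2)/9


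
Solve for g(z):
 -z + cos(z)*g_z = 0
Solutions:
 g(z) = C1 + Integral(z/cos(z), z)


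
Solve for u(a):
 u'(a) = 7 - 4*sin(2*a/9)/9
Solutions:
 u(a) = C1 + 7*a + 2*cos(2*a/9)


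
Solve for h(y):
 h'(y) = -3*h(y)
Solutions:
 h(y) = C1*exp(-3*y)


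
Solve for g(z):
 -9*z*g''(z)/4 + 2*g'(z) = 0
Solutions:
 g(z) = C1 + C2*z^(17/9)


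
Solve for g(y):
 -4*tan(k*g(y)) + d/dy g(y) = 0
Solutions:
 g(y) = Piecewise((-asin(exp(C1*k + 4*k*y))/k + pi/k, Ne(k, 0)), (nan, True))
 g(y) = Piecewise((asin(exp(C1*k + 4*k*y))/k, Ne(k, 0)), (nan, True))


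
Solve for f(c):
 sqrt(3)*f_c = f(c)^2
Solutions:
 f(c) = -3/(C1 + sqrt(3)*c)


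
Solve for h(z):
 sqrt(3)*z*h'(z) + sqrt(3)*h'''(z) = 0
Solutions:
 h(z) = C1 + Integral(C2*airyai(-z) + C3*airybi(-z), z)


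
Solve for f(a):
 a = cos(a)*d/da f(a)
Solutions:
 f(a) = C1 + Integral(a/cos(a), a)


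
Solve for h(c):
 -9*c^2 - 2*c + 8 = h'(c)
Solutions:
 h(c) = C1 - 3*c^3 - c^2 + 8*c


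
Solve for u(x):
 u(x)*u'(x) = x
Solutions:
 u(x) = -sqrt(C1 + x^2)
 u(x) = sqrt(C1 + x^2)


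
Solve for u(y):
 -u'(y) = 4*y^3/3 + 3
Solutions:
 u(y) = C1 - y^4/3 - 3*y


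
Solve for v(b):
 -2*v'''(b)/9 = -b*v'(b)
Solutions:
 v(b) = C1 + Integral(C2*airyai(6^(2/3)*b/2) + C3*airybi(6^(2/3)*b/2), b)


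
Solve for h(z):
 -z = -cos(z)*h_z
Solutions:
 h(z) = C1 + Integral(z/cos(z), z)


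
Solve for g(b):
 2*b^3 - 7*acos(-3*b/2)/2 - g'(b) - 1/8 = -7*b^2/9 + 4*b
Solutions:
 g(b) = C1 + b^4/2 + 7*b^3/27 - 2*b^2 - 7*b*acos(-3*b/2)/2 - b/8 - 7*sqrt(4 - 9*b^2)/6


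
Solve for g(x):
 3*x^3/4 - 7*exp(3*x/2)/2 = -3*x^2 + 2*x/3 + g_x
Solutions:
 g(x) = C1 + 3*x^4/16 + x^3 - x^2/3 - 7*exp(3*x/2)/3


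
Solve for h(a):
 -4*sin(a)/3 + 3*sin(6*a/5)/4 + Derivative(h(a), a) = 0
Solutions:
 h(a) = C1 - 4*cos(a)/3 + 5*cos(6*a/5)/8


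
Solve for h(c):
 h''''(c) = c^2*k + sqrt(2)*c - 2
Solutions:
 h(c) = C1 + C2*c + C3*c^2 + C4*c^3 + c^6*k/360 + sqrt(2)*c^5/120 - c^4/12


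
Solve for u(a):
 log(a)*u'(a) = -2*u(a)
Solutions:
 u(a) = C1*exp(-2*li(a))


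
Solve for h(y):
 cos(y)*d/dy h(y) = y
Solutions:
 h(y) = C1 + Integral(y/cos(y), y)


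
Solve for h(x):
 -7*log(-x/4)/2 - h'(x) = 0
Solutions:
 h(x) = C1 - 7*x*log(-x)/2 + x*(7/2 + 7*log(2))


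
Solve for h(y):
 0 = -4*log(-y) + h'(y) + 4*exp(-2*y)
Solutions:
 h(y) = C1 + 4*y*log(-y) - 4*y + 2*exp(-2*y)


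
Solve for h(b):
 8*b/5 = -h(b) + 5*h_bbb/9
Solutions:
 h(b) = C3*exp(15^(2/3)*b/5) - 8*b/5 + (C1*sin(3*3^(1/6)*5^(2/3)*b/10) + C2*cos(3*3^(1/6)*5^(2/3)*b/10))*exp(-15^(2/3)*b/10)


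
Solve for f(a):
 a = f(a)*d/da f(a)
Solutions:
 f(a) = -sqrt(C1 + a^2)
 f(a) = sqrt(C1 + a^2)


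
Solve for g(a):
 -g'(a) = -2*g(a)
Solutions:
 g(a) = C1*exp(2*a)


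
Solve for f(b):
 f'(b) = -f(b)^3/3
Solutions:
 f(b) = -sqrt(6)*sqrt(-1/(C1 - b))/2
 f(b) = sqrt(6)*sqrt(-1/(C1 - b))/2


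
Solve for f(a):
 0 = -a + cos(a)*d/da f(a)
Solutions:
 f(a) = C1 + Integral(a/cos(a), a)


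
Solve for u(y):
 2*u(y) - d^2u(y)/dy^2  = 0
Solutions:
 u(y) = C1*exp(-sqrt(2)*y) + C2*exp(sqrt(2)*y)


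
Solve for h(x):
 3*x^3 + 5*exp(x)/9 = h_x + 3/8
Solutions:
 h(x) = C1 + 3*x^4/4 - 3*x/8 + 5*exp(x)/9


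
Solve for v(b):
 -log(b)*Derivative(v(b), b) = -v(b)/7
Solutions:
 v(b) = C1*exp(li(b)/7)


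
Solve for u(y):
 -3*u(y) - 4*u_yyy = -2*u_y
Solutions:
 u(y) = C1*exp(3^(1/3)*y*(2*3^(1/3)/(sqrt(705) + 27)^(1/3) + (sqrt(705) + 27)^(1/3))/12)*sin(3^(1/6)*y*(-3^(2/3)*(sqrt(705) + 27)^(1/3) + 6/(sqrt(705) + 27)^(1/3))/12) + C2*exp(3^(1/3)*y*(2*3^(1/3)/(sqrt(705) + 27)^(1/3) + (sqrt(705) + 27)^(1/3))/12)*cos(3^(1/6)*y*(-3^(2/3)*(sqrt(705) + 27)^(1/3) + 6/(sqrt(705) + 27)^(1/3))/12) + C3*exp(-3^(1/3)*y*(2*3^(1/3)/(sqrt(705) + 27)^(1/3) + (sqrt(705) + 27)^(1/3))/6)


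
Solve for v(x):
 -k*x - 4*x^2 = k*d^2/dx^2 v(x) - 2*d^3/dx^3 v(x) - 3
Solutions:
 v(x) = C1 + C2*x + C3*exp(k*x/2) + x^3*(-1 - 16/k^2)/6 - x^4/(3*k) + x^2*(1/2 - 16/k^2)/k


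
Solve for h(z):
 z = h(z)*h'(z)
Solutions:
 h(z) = -sqrt(C1 + z^2)
 h(z) = sqrt(C1 + z^2)


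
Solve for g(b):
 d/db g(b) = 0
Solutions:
 g(b) = C1


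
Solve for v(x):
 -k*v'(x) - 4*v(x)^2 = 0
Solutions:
 v(x) = k/(C1*k + 4*x)


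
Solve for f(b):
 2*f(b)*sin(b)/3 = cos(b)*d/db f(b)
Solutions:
 f(b) = C1/cos(b)^(2/3)


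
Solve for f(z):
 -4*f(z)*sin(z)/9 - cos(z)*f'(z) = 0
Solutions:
 f(z) = C1*cos(z)^(4/9)


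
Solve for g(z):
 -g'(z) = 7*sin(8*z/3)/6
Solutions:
 g(z) = C1 + 7*cos(8*z/3)/16


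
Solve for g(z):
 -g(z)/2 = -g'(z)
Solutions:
 g(z) = C1*exp(z/2)


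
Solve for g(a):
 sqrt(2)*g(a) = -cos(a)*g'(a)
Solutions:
 g(a) = C1*(sin(a) - 1)^(sqrt(2)/2)/(sin(a) + 1)^(sqrt(2)/2)


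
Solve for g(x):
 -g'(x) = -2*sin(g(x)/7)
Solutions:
 -2*x + 7*log(cos(g(x)/7) - 1)/2 - 7*log(cos(g(x)/7) + 1)/2 = C1


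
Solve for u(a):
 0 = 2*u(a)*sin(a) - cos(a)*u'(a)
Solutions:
 u(a) = C1/cos(a)^2


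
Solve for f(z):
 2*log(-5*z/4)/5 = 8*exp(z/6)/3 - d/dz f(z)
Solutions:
 f(z) = C1 - 2*z*log(-z)/5 + 2*z*(-log(5) + 1 + 2*log(2))/5 + 16*exp(z/6)


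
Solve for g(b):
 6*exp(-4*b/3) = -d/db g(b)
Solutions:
 g(b) = C1 + 9*exp(-4*b/3)/2


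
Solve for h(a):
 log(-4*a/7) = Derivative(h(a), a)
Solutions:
 h(a) = C1 + a*log(-a) + a*(-log(7) - 1 + 2*log(2))


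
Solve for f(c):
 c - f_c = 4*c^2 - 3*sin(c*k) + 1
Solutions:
 f(c) = C1 - 4*c^3/3 + c^2/2 - c - 3*cos(c*k)/k


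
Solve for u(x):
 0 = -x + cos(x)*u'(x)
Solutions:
 u(x) = C1 + Integral(x/cos(x), x)


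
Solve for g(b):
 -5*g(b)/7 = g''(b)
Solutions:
 g(b) = C1*sin(sqrt(35)*b/7) + C2*cos(sqrt(35)*b/7)


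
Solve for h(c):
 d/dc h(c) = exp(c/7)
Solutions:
 h(c) = C1 + 7*exp(c/7)


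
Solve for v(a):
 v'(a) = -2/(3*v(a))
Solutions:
 v(a) = -sqrt(C1 - 12*a)/3
 v(a) = sqrt(C1 - 12*a)/3


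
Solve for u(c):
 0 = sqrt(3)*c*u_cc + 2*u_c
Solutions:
 u(c) = C1 + C2*c^(1 - 2*sqrt(3)/3)


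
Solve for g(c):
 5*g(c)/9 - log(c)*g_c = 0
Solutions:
 g(c) = C1*exp(5*li(c)/9)


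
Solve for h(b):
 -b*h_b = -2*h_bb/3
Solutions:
 h(b) = C1 + C2*erfi(sqrt(3)*b/2)


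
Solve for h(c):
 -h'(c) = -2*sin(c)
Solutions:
 h(c) = C1 - 2*cos(c)


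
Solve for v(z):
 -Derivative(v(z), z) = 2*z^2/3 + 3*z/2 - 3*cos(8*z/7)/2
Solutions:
 v(z) = C1 - 2*z^3/9 - 3*z^2/4 + 21*sin(8*z/7)/16


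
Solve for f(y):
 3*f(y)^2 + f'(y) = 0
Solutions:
 f(y) = 1/(C1 + 3*y)


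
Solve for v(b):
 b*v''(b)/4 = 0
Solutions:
 v(b) = C1 + C2*b


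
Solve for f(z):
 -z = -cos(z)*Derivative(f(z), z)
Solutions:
 f(z) = C1 + Integral(z/cos(z), z)


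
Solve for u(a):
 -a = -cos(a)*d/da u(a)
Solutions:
 u(a) = C1 + Integral(a/cos(a), a)


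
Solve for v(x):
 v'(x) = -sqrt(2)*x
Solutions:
 v(x) = C1 - sqrt(2)*x^2/2


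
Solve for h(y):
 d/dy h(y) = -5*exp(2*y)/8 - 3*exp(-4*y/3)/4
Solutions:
 h(y) = C1 - 5*exp(2*y)/16 + 9*exp(-4*y/3)/16


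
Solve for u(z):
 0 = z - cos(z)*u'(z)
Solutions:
 u(z) = C1 + Integral(z/cos(z), z)


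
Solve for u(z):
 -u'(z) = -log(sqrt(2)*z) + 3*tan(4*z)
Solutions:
 u(z) = C1 + z*log(z) - z + z*log(2)/2 + 3*log(cos(4*z))/4


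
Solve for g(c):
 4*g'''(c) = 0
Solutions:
 g(c) = C1 + C2*c + C3*c^2


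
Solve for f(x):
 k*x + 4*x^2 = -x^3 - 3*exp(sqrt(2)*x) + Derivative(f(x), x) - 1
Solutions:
 f(x) = C1 + k*x^2/2 + x^4/4 + 4*x^3/3 + x + 3*sqrt(2)*exp(sqrt(2)*x)/2


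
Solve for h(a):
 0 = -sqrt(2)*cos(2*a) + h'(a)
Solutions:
 h(a) = C1 + sqrt(2)*sin(2*a)/2


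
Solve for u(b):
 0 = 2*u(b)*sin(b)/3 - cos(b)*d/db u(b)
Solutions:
 u(b) = C1/cos(b)^(2/3)


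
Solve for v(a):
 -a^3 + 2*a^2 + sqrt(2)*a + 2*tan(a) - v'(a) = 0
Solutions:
 v(a) = C1 - a^4/4 + 2*a^3/3 + sqrt(2)*a^2/2 - 2*log(cos(a))


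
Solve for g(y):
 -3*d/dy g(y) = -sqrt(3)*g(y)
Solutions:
 g(y) = C1*exp(sqrt(3)*y/3)


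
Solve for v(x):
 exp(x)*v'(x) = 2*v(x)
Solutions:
 v(x) = C1*exp(-2*exp(-x))


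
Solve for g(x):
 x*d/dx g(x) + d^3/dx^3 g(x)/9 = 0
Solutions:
 g(x) = C1 + Integral(C2*airyai(-3^(2/3)*x) + C3*airybi(-3^(2/3)*x), x)


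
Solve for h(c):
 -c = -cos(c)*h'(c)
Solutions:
 h(c) = C1 + Integral(c/cos(c), c)


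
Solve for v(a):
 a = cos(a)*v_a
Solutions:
 v(a) = C1 + Integral(a/cos(a), a)


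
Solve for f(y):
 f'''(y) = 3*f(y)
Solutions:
 f(y) = C3*exp(3^(1/3)*y) + (C1*sin(3^(5/6)*y/2) + C2*cos(3^(5/6)*y/2))*exp(-3^(1/3)*y/2)


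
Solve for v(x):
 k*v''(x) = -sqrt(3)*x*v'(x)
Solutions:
 v(x) = C1 + C2*sqrt(k)*erf(sqrt(2)*3^(1/4)*x*sqrt(1/k)/2)


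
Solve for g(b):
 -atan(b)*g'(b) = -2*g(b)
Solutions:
 g(b) = C1*exp(2*Integral(1/atan(b), b))


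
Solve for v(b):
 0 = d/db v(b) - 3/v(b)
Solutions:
 v(b) = -sqrt(C1 + 6*b)
 v(b) = sqrt(C1 + 6*b)


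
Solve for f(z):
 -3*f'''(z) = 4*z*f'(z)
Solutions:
 f(z) = C1 + Integral(C2*airyai(-6^(2/3)*z/3) + C3*airybi(-6^(2/3)*z/3), z)


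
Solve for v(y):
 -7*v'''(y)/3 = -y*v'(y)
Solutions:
 v(y) = C1 + Integral(C2*airyai(3^(1/3)*7^(2/3)*y/7) + C3*airybi(3^(1/3)*7^(2/3)*y/7), y)


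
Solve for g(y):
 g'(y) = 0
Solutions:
 g(y) = C1


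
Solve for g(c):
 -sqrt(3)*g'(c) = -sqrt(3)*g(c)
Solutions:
 g(c) = C1*exp(c)


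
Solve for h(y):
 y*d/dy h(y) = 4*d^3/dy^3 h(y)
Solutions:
 h(y) = C1 + Integral(C2*airyai(2^(1/3)*y/2) + C3*airybi(2^(1/3)*y/2), y)


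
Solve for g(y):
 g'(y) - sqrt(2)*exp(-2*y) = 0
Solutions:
 g(y) = C1 - sqrt(2)*exp(-2*y)/2


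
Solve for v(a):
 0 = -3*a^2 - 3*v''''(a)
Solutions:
 v(a) = C1 + C2*a + C3*a^2 + C4*a^3 - a^6/360


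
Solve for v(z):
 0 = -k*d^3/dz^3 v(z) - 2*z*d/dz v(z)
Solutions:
 v(z) = C1 + Integral(C2*airyai(2^(1/3)*z*(-1/k)^(1/3)) + C3*airybi(2^(1/3)*z*(-1/k)^(1/3)), z)


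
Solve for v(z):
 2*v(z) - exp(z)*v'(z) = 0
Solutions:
 v(z) = C1*exp(-2*exp(-z))


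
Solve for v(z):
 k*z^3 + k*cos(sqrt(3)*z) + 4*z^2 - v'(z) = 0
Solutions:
 v(z) = C1 + k*z^4/4 + sqrt(3)*k*sin(sqrt(3)*z)/3 + 4*z^3/3


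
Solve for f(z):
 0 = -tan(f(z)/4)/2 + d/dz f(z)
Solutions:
 f(z) = -4*asin(C1*exp(z/8)) + 4*pi
 f(z) = 4*asin(C1*exp(z/8))


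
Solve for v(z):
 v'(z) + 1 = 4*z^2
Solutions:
 v(z) = C1 + 4*z^3/3 - z


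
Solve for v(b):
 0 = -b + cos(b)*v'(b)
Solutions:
 v(b) = C1 + Integral(b/cos(b), b)


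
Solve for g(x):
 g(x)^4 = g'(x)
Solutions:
 g(x) = (-1/(C1 + 3*x))^(1/3)
 g(x) = (-1/(C1 + x))^(1/3)*(-3^(2/3) - 3*3^(1/6)*I)/6
 g(x) = (-1/(C1 + x))^(1/3)*(-3^(2/3) + 3*3^(1/6)*I)/6


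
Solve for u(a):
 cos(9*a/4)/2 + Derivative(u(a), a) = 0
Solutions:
 u(a) = C1 - 2*sin(9*a/4)/9


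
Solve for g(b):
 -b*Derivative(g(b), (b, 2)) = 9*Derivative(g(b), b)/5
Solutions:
 g(b) = C1 + C2/b^(4/5)


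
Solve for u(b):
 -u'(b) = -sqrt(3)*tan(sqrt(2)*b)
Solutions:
 u(b) = C1 - sqrt(6)*log(cos(sqrt(2)*b))/2


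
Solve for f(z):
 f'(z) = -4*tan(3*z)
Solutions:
 f(z) = C1 + 4*log(cos(3*z))/3


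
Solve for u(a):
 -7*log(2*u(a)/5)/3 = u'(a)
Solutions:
 3*Integral(1/(log(_y) - log(5) + log(2)), (_y, u(a)))/7 = C1 - a


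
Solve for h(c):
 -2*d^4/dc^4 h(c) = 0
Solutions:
 h(c) = C1 + C2*c + C3*c^2 + C4*c^3


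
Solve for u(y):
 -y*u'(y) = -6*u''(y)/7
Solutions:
 u(y) = C1 + C2*erfi(sqrt(21)*y/6)


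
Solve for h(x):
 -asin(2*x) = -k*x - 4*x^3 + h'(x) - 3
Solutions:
 h(x) = C1 + k*x^2/2 + x^4 - x*asin(2*x) + 3*x - sqrt(1 - 4*x^2)/2


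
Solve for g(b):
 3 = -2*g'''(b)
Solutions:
 g(b) = C1 + C2*b + C3*b^2 - b^3/4


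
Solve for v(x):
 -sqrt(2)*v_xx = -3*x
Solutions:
 v(x) = C1 + C2*x + sqrt(2)*x^3/4


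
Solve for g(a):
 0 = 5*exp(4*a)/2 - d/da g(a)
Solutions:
 g(a) = C1 + 5*exp(4*a)/8


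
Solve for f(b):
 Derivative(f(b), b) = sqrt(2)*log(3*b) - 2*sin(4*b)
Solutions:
 f(b) = C1 + sqrt(2)*b*(log(b) - 1) + sqrt(2)*b*log(3) + cos(4*b)/2


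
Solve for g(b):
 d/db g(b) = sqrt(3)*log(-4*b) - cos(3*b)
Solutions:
 g(b) = C1 + sqrt(3)*b*(log(-b) - 1) + 2*sqrt(3)*b*log(2) - sin(3*b)/3


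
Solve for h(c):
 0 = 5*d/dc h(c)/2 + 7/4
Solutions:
 h(c) = C1 - 7*c/10


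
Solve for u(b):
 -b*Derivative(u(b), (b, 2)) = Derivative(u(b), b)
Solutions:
 u(b) = C1 + C2*log(b)


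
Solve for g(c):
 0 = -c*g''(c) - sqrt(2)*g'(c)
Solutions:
 g(c) = C1 + C2*c^(1 - sqrt(2))


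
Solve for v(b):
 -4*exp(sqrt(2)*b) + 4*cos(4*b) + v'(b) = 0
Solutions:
 v(b) = C1 + 2*sqrt(2)*exp(sqrt(2)*b) - sin(4*b)


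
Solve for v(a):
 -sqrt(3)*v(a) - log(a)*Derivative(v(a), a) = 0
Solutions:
 v(a) = C1*exp(-sqrt(3)*li(a))


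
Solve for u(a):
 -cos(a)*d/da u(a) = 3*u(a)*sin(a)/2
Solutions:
 u(a) = C1*cos(a)^(3/2)


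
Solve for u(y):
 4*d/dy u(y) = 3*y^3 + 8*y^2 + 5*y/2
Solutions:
 u(y) = C1 + 3*y^4/16 + 2*y^3/3 + 5*y^2/16


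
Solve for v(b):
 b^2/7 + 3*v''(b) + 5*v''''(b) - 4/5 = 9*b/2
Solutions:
 v(b) = C1 + C2*b + C3*sin(sqrt(15)*b/5) + C4*cos(sqrt(15)*b/5) - b^4/252 + b^3/4 + 67*b^2/315


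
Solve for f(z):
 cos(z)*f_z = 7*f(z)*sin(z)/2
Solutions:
 f(z) = C1/cos(z)^(7/2)


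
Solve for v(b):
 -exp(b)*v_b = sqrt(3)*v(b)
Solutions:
 v(b) = C1*exp(sqrt(3)*exp(-b))


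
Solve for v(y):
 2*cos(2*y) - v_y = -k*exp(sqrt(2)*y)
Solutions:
 v(y) = C1 + sqrt(2)*k*exp(sqrt(2)*y)/2 + sin(2*y)


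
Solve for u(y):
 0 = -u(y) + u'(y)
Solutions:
 u(y) = C1*exp(y)


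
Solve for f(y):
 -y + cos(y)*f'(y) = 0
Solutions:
 f(y) = C1 + Integral(y/cos(y), y)


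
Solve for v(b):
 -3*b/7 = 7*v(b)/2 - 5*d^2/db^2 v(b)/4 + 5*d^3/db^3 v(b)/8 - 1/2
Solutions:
 v(b) = C1*exp(b*(10*2^(2/3)*5^(1/3)/(3*sqrt(3129) + 169)^(1/3) + 20 + 2^(1/3)*5^(2/3)*(3*sqrt(3129) + 169)^(1/3))/30)*sin(10^(1/3)*sqrt(3)*b*(-5^(1/3)*(3*sqrt(3129) + 169)^(1/3) + 10*2^(1/3)/(3*sqrt(3129) + 169)^(1/3))/30) + C2*exp(b*(10*2^(2/3)*5^(1/3)/(3*sqrt(3129) + 169)^(1/3) + 20 + 2^(1/3)*5^(2/3)*(3*sqrt(3129) + 169)^(1/3))/30)*cos(10^(1/3)*sqrt(3)*b*(-5^(1/3)*(3*sqrt(3129) + 169)^(1/3) + 10*2^(1/3)/(3*sqrt(3129) + 169)^(1/3))/30) + C3*exp(b*(-2^(1/3)*5^(2/3)*(3*sqrt(3129) + 169)^(1/3) - 10*2^(2/3)*5^(1/3)/(3*sqrt(3129) + 169)^(1/3) + 10)/15) - 6*b/49 + 1/7


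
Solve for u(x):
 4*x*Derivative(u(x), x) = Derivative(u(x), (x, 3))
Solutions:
 u(x) = C1 + Integral(C2*airyai(2^(2/3)*x) + C3*airybi(2^(2/3)*x), x)


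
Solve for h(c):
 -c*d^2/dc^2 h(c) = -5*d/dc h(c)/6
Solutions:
 h(c) = C1 + C2*c^(11/6)


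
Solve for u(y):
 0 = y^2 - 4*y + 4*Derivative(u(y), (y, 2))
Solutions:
 u(y) = C1 + C2*y - y^4/48 + y^3/6


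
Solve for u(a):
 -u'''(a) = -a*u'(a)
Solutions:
 u(a) = C1 + Integral(C2*airyai(a) + C3*airybi(a), a)


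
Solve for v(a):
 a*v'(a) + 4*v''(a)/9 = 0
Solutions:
 v(a) = C1 + C2*erf(3*sqrt(2)*a/4)


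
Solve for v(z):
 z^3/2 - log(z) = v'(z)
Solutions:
 v(z) = C1 + z^4/8 - z*log(z) + z


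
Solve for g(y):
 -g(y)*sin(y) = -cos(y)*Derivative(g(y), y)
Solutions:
 g(y) = C1/cos(y)


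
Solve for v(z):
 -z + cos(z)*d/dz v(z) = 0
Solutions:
 v(z) = C1 + Integral(z/cos(z), z)


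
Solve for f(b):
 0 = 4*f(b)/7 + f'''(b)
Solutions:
 f(b) = C3*exp(-14^(2/3)*b/7) + (C1*sin(14^(2/3)*sqrt(3)*b/14) + C2*cos(14^(2/3)*sqrt(3)*b/14))*exp(14^(2/3)*b/14)


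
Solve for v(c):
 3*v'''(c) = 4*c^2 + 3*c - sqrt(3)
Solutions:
 v(c) = C1 + C2*c + C3*c^2 + c^5/45 + c^4/24 - sqrt(3)*c^3/18


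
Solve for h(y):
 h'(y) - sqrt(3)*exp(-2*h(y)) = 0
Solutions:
 h(y) = log(-sqrt(C1 + 2*sqrt(3)*y))
 h(y) = log(C1 + 2*sqrt(3)*y)/2


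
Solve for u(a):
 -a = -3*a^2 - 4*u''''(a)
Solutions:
 u(a) = C1 + C2*a + C3*a^2 + C4*a^3 - a^6/480 + a^5/480


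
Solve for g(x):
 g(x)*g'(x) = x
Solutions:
 g(x) = -sqrt(C1 + x^2)
 g(x) = sqrt(C1 + x^2)


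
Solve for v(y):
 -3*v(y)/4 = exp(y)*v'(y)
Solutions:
 v(y) = C1*exp(3*exp(-y)/4)


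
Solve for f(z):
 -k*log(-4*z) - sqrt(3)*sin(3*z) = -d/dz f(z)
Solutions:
 f(z) = C1 + k*z*(log(-z) - 1) + 2*k*z*log(2) - sqrt(3)*cos(3*z)/3


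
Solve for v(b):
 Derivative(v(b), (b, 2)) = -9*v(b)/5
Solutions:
 v(b) = C1*sin(3*sqrt(5)*b/5) + C2*cos(3*sqrt(5)*b/5)


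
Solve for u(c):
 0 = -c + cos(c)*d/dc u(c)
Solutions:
 u(c) = C1 + Integral(c/cos(c), c)


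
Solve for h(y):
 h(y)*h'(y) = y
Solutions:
 h(y) = -sqrt(C1 + y^2)
 h(y) = sqrt(C1 + y^2)


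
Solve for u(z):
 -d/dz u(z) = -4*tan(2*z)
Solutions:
 u(z) = C1 - 2*log(cos(2*z))


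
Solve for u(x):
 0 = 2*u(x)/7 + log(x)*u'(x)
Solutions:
 u(x) = C1*exp(-2*li(x)/7)


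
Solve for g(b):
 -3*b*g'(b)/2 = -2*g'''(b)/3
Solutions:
 g(b) = C1 + Integral(C2*airyai(2^(1/3)*3^(2/3)*b/2) + C3*airybi(2^(1/3)*3^(2/3)*b/2), b)


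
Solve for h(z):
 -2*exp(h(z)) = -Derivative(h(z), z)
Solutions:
 h(z) = log(-1/(C1 + 2*z))


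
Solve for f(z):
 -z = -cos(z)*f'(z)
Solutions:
 f(z) = C1 + Integral(z/cos(z), z)


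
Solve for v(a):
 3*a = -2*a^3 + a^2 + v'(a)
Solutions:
 v(a) = C1 + a^4/2 - a^3/3 + 3*a^2/2


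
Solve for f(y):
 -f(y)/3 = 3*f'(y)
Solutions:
 f(y) = C1*exp(-y/9)


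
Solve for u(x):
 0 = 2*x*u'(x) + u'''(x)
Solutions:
 u(x) = C1 + Integral(C2*airyai(-2^(1/3)*x) + C3*airybi(-2^(1/3)*x), x)


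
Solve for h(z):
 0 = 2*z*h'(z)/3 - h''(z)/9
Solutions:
 h(z) = C1 + C2*erfi(sqrt(3)*z)


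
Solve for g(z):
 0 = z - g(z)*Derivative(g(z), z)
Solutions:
 g(z) = -sqrt(C1 + z^2)
 g(z) = sqrt(C1 + z^2)


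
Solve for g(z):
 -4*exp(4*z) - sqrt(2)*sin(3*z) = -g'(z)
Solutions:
 g(z) = C1 + exp(4*z) - sqrt(2)*cos(3*z)/3


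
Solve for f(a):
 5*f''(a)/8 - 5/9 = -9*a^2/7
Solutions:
 f(a) = C1 + C2*a - 6*a^4/35 + 4*a^2/9


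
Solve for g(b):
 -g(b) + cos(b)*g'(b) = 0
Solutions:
 g(b) = C1*sqrt(sin(b) + 1)/sqrt(sin(b) - 1)


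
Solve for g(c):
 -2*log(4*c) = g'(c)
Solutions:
 g(c) = C1 - 2*c*log(c) - c*log(16) + 2*c


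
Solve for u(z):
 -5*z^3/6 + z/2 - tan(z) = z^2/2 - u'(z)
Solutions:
 u(z) = C1 + 5*z^4/24 + z^3/6 - z^2/4 - log(cos(z))


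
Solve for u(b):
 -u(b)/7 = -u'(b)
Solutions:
 u(b) = C1*exp(b/7)


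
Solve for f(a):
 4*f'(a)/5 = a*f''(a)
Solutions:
 f(a) = C1 + C2*a^(9/5)


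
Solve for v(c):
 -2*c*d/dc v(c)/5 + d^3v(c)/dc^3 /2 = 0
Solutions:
 v(c) = C1 + Integral(C2*airyai(10^(2/3)*c/5) + C3*airybi(10^(2/3)*c/5), c)


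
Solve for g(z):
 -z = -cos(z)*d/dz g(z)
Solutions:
 g(z) = C1 + Integral(z/cos(z), z)


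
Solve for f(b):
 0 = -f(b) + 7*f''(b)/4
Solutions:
 f(b) = C1*exp(-2*sqrt(7)*b/7) + C2*exp(2*sqrt(7)*b/7)


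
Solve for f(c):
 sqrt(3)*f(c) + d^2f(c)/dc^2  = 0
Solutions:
 f(c) = C1*sin(3^(1/4)*c) + C2*cos(3^(1/4)*c)


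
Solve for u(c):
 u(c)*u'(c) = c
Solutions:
 u(c) = -sqrt(C1 + c^2)
 u(c) = sqrt(C1 + c^2)


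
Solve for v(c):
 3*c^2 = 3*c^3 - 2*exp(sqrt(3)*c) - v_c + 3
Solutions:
 v(c) = C1 + 3*c^4/4 - c^3 + 3*c - 2*sqrt(3)*exp(sqrt(3)*c)/3


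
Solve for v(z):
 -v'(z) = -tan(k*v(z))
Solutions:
 v(z) = Piecewise((-asin(exp(C1*k + k*z))/k + pi/k, Ne(k, 0)), (nan, True))
 v(z) = Piecewise((asin(exp(C1*k + k*z))/k, Ne(k, 0)), (nan, True))


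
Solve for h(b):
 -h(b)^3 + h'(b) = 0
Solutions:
 h(b) = -sqrt(2)*sqrt(-1/(C1 + b))/2
 h(b) = sqrt(2)*sqrt(-1/(C1 + b))/2


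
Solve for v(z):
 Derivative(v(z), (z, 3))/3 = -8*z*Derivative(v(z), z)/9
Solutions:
 v(z) = C1 + Integral(C2*airyai(-2*3^(2/3)*z/3) + C3*airybi(-2*3^(2/3)*z/3), z)


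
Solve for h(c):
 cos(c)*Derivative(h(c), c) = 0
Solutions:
 h(c) = C1


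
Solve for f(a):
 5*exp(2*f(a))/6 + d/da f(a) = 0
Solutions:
 f(a) = log(-1/(C1 - 5*a))/2 + log(3)/2
 f(a) = log(-sqrt(1/(C1 + 5*a))) + log(3)/2


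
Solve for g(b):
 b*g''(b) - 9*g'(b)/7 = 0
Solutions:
 g(b) = C1 + C2*b^(16/7)


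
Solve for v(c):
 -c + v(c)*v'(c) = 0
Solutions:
 v(c) = -sqrt(C1 + c^2)
 v(c) = sqrt(C1 + c^2)


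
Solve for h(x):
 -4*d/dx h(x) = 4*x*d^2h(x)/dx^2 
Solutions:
 h(x) = C1 + C2*log(x)


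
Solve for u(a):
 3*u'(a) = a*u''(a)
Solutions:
 u(a) = C1 + C2*a^4


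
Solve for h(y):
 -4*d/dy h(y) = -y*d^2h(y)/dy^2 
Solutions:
 h(y) = C1 + C2*y^5


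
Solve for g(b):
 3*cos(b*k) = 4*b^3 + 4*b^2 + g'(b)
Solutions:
 g(b) = C1 - b^4 - 4*b^3/3 + 3*sin(b*k)/k


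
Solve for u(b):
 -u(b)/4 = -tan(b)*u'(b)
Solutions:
 u(b) = C1*sin(b)^(1/4)


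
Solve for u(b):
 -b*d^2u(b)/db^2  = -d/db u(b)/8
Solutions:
 u(b) = C1 + C2*b^(9/8)


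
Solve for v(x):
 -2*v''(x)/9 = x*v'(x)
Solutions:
 v(x) = C1 + C2*erf(3*x/2)


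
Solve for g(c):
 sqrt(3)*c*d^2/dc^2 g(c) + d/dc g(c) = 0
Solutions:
 g(c) = C1 + C2*c^(1 - sqrt(3)/3)


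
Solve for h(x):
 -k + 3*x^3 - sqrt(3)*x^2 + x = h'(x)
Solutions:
 h(x) = C1 - k*x + 3*x^4/4 - sqrt(3)*x^3/3 + x^2/2


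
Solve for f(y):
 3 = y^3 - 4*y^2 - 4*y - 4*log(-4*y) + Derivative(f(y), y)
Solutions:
 f(y) = C1 - y^4/4 + 4*y^3/3 + 2*y^2 + 4*y*log(-y) + y*(-1 + 8*log(2))


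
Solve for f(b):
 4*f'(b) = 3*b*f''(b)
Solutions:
 f(b) = C1 + C2*b^(7/3)


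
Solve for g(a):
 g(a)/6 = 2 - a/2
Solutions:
 g(a) = 12 - 3*a


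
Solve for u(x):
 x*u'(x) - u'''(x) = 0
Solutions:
 u(x) = C1 + Integral(C2*airyai(x) + C3*airybi(x), x)


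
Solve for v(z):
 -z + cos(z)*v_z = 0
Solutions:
 v(z) = C1 + Integral(z/cos(z), z)


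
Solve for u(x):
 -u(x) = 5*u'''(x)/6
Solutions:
 u(x) = C3*exp(-5^(2/3)*6^(1/3)*x/5) + (C1*sin(2^(1/3)*3^(5/6)*5^(2/3)*x/10) + C2*cos(2^(1/3)*3^(5/6)*5^(2/3)*x/10))*exp(5^(2/3)*6^(1/3)*x/10)


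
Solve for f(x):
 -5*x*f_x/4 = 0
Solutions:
 f(x) = C1


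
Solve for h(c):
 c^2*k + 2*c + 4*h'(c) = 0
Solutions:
 h(c) = C1 - c^3*k/12 - c^2/4


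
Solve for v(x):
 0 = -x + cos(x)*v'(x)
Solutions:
 v(x) = C1 + Integral(x/cos(x), x)


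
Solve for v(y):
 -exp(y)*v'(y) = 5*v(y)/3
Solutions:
 v(y) = C1*exp(5*exp(-y)/3)


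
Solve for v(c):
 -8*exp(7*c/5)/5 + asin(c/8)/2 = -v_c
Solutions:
 v(c) = C1 - c*asin(c/8)/2 - sqrt(64 - c^2)/2 + 8*exp(7*c/5)/7


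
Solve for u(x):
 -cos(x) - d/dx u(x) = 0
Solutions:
 u(x) = C1 - sin(x)


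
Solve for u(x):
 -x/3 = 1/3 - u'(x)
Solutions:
 u(x) = C1 + x^2/6 + x/3


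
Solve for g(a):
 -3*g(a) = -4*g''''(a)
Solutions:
 g(a) = C1*exp(-sqrt(2)*3^(1/4)*a/2) + C2*exp(sqrt(2)*3^(1/4)*a/2) + C3*sin(sqrt(2)*3^(1/4)*a/2) + C4*cos(sqrt(2)*3^(1/4)*a/2)


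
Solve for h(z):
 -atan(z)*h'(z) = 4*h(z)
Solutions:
 h(z) = C1*exp(-4*Integral(1/atan(z), z))


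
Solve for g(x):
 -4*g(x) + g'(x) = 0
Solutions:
 g(x) = C1*exp(4*x)


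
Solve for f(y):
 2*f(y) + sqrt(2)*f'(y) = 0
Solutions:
 f(y) = C1*exp(-sqrt(2)*y)


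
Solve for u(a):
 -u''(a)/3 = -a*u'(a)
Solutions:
 u(a) = C1 + C2*erfi(sqrt(6)*a/2)


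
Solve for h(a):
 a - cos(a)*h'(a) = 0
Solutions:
 h(a) = C1 + Integral(a/cos(a), a)


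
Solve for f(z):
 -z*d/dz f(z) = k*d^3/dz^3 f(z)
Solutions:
 f(z) = C1 + Integral(C2*airyai(z*(-1/k)^(1/3)) + C3*airybi(z*(-1/k)^(1/3)), z)


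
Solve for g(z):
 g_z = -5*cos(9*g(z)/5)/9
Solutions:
 5*z/9 - 5*log(sin(9*g(z)/5) - 1)/18 + 5*log(sin(9*g(z)/5) + 1)/18 = C1


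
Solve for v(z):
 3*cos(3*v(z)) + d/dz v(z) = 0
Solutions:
 v(z) = -asin((C1 + exp(18*z))/(C1 - exp(18*z)))/3 + pi/3
 v(z) = asin((C1 + exp(18*z))/(C1 - exp(18*z)))/3


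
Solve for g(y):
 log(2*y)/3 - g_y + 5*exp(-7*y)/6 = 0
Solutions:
 g(y) = C1 + y*log(y)/3 + y*(-1 + log(2))/3 - 5*exp(-7*y)/42


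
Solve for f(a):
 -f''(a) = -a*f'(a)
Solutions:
 f(a) = C1 + C2*erfi(sqrt(2)*a/2)


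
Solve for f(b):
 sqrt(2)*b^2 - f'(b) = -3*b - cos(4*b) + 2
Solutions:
 f(b) = C1 + sqrt(2)*b^3/3 + 3*b^2/2 - 2*b + sin(4*b)/4


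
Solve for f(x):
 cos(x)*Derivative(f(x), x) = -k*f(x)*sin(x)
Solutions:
 f(x) = C1*exp(k*log(cos(x)))


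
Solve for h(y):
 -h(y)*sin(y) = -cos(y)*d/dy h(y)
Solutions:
 h(y) = C1/cos(y)


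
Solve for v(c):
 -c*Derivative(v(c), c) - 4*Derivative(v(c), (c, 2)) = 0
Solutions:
 v(c) = C1 + C2*erf(sqrt(2)*c/4)


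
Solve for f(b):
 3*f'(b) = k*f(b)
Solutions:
 f(b) = C1*exp(b*k/3)


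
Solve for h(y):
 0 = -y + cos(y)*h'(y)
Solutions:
 h(y) = C1 + Integral(y/cos(y), y)


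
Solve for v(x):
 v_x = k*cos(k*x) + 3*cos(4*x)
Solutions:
 v(x) = C1 + 3*sin(4*x)/4 + sin(k*x)


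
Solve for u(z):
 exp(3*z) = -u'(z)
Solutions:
 u(z) = C1 - exp(3*z)/3


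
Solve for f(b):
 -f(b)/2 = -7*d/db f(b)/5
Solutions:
 f(b) = C1*exp(5*b/14)


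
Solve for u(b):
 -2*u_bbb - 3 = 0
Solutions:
 u(b) = C1 + C2*b + C3*b^2 - b^3/4


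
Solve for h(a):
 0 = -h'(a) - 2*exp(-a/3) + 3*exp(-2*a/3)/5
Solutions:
 h(a) = C1 + 6*exp(-a/3) - 9*exp(-2*a/3)/10


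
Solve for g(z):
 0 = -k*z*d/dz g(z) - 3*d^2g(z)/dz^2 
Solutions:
 g(z) = Piecewise((-sqrt(6)*sqrt(pi)*C1*erf(sqrt(6)*sqrt(k)*z/6)/(2*sqrt(k)) - C2, (k > 0) | (k < 0)), (-C1*z - C2, True))


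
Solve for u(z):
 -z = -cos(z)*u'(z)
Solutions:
 u(z) = C1 + Integral(z/cos(z), z)


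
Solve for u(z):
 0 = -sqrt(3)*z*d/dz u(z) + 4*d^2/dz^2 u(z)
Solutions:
 u(z) = C1 + C2*erfi(sqrt(2)*3^(1/4)*z/4)


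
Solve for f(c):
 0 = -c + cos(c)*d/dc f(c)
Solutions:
 f(c) = C1 + Integral(c/cos(c), c)


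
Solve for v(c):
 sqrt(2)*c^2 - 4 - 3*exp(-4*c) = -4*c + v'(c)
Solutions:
 v(c) = C1 + sqrt(2)*c^3/3 + 2*c^2 - 4*c + 3*exp(-4*c)/4


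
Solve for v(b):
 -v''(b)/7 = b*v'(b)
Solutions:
 v(b) = C1 + C2*erf(sqrt(14)*b/2)


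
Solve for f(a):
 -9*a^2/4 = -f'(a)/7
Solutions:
 f(a) = C1 + 21*a^3/4


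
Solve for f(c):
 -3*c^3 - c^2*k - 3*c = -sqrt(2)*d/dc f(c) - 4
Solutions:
 f(c) = C1 + 3*sqrt(2)*c^4/8 + sqrt(2)*c^3*k/6 + 3*sqrt(2)*c^2/4 - 2*sqrt(2)*c


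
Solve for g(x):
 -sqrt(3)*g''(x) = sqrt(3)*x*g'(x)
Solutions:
 g(x) = C1 + C2*erf(sqrt(2)*x/2)


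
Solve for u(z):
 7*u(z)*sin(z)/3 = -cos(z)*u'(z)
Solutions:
 u(z) = C1*cos(z)^(7/3)


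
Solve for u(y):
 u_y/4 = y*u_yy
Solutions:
 u(y) = C1 + C2*y^(5/4)


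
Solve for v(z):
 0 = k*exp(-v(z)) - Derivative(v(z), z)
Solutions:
 v(z) = log(C1 + k*z)


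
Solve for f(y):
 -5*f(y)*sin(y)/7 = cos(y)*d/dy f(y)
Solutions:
 f(y) = C1*cos(y)^(5/7)


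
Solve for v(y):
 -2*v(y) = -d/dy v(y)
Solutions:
 v(y) = C1*exp(2*y)


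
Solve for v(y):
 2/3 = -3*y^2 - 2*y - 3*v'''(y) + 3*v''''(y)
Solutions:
 v(y) = C1 + C2*y + C3*y^2 + C4*exp(y) - y^5/60 - y^4/9 - 13*y^3/27


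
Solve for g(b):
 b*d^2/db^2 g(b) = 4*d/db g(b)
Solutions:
 g(b) = C1 + C2*b^5


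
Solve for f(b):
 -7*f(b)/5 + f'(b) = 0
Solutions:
 f(b) = C1*exp(7*b/5)


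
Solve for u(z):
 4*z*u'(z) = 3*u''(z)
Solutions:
 u(z) = C1 + C2*erfi(sqrt(6)*z/3)
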